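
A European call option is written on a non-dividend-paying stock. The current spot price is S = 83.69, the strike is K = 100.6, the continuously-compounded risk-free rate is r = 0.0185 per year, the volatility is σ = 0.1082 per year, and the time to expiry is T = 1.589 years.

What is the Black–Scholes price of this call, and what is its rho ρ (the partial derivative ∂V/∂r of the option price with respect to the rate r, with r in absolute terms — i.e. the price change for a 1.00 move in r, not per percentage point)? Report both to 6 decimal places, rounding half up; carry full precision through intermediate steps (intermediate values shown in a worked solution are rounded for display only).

price = 0.790041
ρ = 17.802452

σ√T = 0.1082·√1.589 = 0.136392
d₁ = (ln(S/K) + (r+σ²/2)T) / (σ√T) = (ln(83.69/100.6) + (0.0185+0.1082²/2)·1.589) / 0.136392 = (-0.184033 + 0.038698) / 0.136392 = -1.065567
d₂ = d₁ − σ√T = -1.065567 − 0.136392 = -1.201959
e^{−rT} = e^{−0.0185·1.589} = 0.971031
N(d₁) = 0.143310,  N(d₂) = 0.114690
Call price V = S·N(d₁) − K·e^{−rT}·N(d₂) = 11.993598 − 11.203557 = 0.790041
ρ = K·T·e^{−rT}·N(d₂) = 17.802452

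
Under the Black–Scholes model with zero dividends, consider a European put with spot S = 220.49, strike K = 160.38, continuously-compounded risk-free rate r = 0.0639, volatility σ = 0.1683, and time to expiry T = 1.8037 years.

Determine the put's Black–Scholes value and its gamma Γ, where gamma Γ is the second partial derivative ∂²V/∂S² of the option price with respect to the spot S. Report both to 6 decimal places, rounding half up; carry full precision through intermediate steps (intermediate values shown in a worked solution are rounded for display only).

price = 0.420955
Γ = 0.001017

σ√T = 0.1683·√1.8037 = 0.226030
d₁ = (ln(S/K) + (r+σ²/2)T) / (σ√T) = (ln(220.49/160.38) + (0.0639+0.1683²/2)·1.8037) / 0.226030 = (0.318306 + 0.140801) / 0.226030 = 2.031179
d₂ = d₁ − σ√T = 2.031179 − 0.226030 = 1.805149
e^{−rT} = e^{−0.0639·1.8037} = 0.891138
N(−d₁) = 0.021118,  N(−d₂) = 0.035526
Put price V = K·e^{−rT}·N(−d₂) − S·N(−d₁) = 5.077355 − 4.656401 = 0.420955
φ(d₁) = (1/√(2π))·e^{−d₁²/2} = 0.050702
Γ = φ(d₁) / (S·σ·√T) = 0.001017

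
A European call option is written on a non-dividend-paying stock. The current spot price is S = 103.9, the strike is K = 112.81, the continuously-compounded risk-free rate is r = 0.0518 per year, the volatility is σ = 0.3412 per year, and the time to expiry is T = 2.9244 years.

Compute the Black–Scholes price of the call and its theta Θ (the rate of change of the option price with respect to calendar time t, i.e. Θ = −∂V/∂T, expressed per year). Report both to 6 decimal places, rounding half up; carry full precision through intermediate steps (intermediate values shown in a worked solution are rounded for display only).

price = 26.680443
Θ = -5.967125

σ√T = 0.3412·√2.9244 = 0.583482
d₁ = (ln(S/K) + (r+σ²/2)T) / (σ√T) = (ln(103.9/112.81) + (0.0518+0.3412²/2)·2.9244) / 0.583482 = (-0.082276 + 0.321710) / 0.583482 = 0.410353
d₂ = d₁ − σ√T = 0.410353 − 0.583482 = -0.173129
e^{−rT} = e^{−0.0518·2.9244} = 0.859432
N(d₁) = 0.659226,  N(d₂) = 0.431275
Call price V = S·N(d₁) − K·e^{−rT}·N(d₂) = 68.493623 − 41.813180 = 26.680443
φ(d₁) = (1/√(2π))·e^{−d₁²/2} = 0.366729
Θ = −S·φ(d₁)·σ/(2√T) − r·K·e^{−rT}·N(d₂) = −3.801202 − 2.165923 = -5.967125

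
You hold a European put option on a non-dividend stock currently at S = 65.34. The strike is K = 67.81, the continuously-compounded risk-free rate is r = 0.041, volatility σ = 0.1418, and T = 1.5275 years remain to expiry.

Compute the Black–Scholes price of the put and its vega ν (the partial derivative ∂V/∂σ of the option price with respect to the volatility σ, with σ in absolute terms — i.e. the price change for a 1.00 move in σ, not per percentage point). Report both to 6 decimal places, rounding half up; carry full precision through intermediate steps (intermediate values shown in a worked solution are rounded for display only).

price = 3.729291
ν = 31.351987

σ√T = 0.1418·√1.5275 = 0.175254
d₁ = (ln(S/K) + (r+σ²/2)T) / (σ√T) = (ln(65.34/67.81) + (0.041+0.1418²/2)·1.5275) / 0.175254 = (-0.037105 + 0.077984) / 0.175254 = 0.233257
d₂ = d₁ − σ√T = 0.233257 − 0.175254 = 0.058004
e^{−rT} = e^{−0.041·1.5275} = 0.939293
N(−d₁) = 0.407781,  N(−d₂) = 0.476873
Put price V = K·e^{−rT}·N(−d₂) − S·N(−d₁) = 30.373694 − 26.644403 = 3.729291
φ(d₁) = (1/√(2π))·e^{−d₁²/2} = 0.388236
ν = S·φ(d₁)·√T = 31.351987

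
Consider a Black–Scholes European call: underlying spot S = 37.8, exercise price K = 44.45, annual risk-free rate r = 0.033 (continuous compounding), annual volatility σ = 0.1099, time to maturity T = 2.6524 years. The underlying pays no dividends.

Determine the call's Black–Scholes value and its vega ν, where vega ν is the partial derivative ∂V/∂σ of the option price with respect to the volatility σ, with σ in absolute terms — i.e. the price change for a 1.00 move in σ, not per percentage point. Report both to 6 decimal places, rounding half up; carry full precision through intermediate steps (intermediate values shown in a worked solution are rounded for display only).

price = 1.575898
ν = 23.281846

σ√T = 0.1099·√2.6524 = 0.178985
d₁ = (ln(S/K) + (r+σ²/2)T) / (σ√T) = (ln(37.8/44.45) + (0.033+0.1099²/2)·2.6524) / 0.178985 = (-0.162056 + 0.103547) / 0.178985 = -0.326892
d₂ = d₁ − σ√T = -0.326892 − 0.178985 = -0.505877
e^{−rT} = e^{−0.033·2.6524} = 0.916192
N(d₁) = 0.371875,  N(d₂) = 0.306471
Call price V = S·N(d₁) − K·e^{−rT}·N(d₂) = 14.056870 − 12.480972 = 1.575898
φ(d₁) = (1/√(2π))·e^{−d₁²/2} = 0.378187
ν = S·φ(d₁)·√T = 23.281846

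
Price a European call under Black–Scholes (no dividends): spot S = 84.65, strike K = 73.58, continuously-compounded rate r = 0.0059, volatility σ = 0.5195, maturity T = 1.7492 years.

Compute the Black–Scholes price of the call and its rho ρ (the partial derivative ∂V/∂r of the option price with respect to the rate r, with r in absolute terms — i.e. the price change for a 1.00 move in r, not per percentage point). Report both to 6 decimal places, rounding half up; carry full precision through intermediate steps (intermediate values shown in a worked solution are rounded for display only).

price = 27.562650
ρ = 57.379900

σ√T = 0.5195·√1.7492 = 0.687077
d₁ = (ln(S/K) + (r+σ²/2)T) / (σ√T) = (ln(84.65/73.58) + (0.0059+0.5195²/2)·1.7492) / 0.687077 = (0.140152 + 0.246358) / 0.687077 = 0.562542
d₂ = d₁ − σ√T = 0.562542 − 0.687077 = -0.124535
e^{−rT} = e^{−0.0059·1.7492} = 0.989733
N(d₁) = 0.713127,  N(d₂) = 0.450446
Call price V = S·N(d₁) − K·e^{−rT}·N(d₂) = 60.366160 − 32.803510 = 27.562650
ρ = K·T·e^{−rT}·N(d₂) = 57.379900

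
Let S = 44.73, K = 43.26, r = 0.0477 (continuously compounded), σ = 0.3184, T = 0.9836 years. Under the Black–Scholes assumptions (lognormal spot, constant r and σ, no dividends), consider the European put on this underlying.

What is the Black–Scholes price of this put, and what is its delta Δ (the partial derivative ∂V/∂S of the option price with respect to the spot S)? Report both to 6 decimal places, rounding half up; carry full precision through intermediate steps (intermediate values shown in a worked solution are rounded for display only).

price = 3.840755
Δ = -0.340064

σ√T = 0.3184·√0.9836 = 0.315778
d₁ = (ln(S/K) + (r+σ²/2)T) / (σ√T) = (ln(44.73/43.26) + (0.0477+0.3184²/2)·0.9836) / 0.315778 = (0.033416 + 0.096776) / 0.315778 = 0.412288
d₂ = d₁ − σ√T = 0.412288 − 0.315778 = 0.096510
e^{−rT} = e^{−0.0477·0.9836} = 0.954166
N(−d₁) = 0.340064,  N(−d₂) = 0.461558
Put price V = K·e^{−rT}·N(−d₂) − S·N(−d₁) = 19.051821 − 15.211066 = 3.840755
Δ = −N(−d₁) = -0.340064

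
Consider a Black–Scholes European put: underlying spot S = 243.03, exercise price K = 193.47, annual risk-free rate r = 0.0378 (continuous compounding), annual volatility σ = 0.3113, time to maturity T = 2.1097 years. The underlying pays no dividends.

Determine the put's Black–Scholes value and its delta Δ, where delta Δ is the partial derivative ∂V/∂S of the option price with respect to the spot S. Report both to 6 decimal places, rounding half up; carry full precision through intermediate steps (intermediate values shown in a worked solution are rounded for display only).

σ√T = 0.3113·√2.1097 = 0.452157
d₁ = (ln(S/K) + (r+σ²/2)T) / (σ√T) = (ln(243.03/193.47) + (0.0378+0.3113²/2)·2.1097) / 0.452157 = (0.228062 + 0.181970) / 0.452157 = 0.906835
d₂ = d₁ − σ√T = 0.906835 − 0.452157 = 0.454678
e^{−rT} = e^{−0.0378·2.1097} = 0.923350
N(−d₁) = 0.182247,  N(−d₂) = 0.324670
Put price V = K·e^{−rT}·N(−d₂) − S·N(−d₁) = 57.999305 − 44.291471 = 13.707834
Δ = −N(−d₁) = -0.182247

price = 13.707834
Δ = -0.182247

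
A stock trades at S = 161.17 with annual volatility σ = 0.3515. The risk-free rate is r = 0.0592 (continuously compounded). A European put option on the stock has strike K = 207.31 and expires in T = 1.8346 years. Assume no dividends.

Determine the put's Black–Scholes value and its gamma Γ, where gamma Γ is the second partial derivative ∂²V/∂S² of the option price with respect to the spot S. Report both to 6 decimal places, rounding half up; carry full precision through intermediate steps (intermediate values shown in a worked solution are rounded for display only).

price = 46.495399
Γ = 0.005189

σ√T = 0.3515·√1.8346 = 0.476098
d₁ = (ln(S/K) + (r+σ²/2)T) / (σ√T) = (ln(161.17/207.31) + (0.0592+0.3515²/2)·1.8346) / 0.476098 = (-0.251756 + 0.221943) / 0.476098 = -0.062619
d₂ = d₁ − σ√T = -0.062619 − 0.476098 = -0.538717
e^{−rT} = e^{−0.0592·1.8346} = 0.897082
N(−d₁) = 0.524965,  N(−d₂) = 0.704959
Put price V = K·e^{−rT}·N(−d₂) − S·N(−d₁) = 131.104015 − 84.608616 = 46.495399
φ(d₁) = (1/√(2π))·e^{−d₁²/2} = 0.398161
Γ = φ(d₁) / (S·σ·√T) = 0.005189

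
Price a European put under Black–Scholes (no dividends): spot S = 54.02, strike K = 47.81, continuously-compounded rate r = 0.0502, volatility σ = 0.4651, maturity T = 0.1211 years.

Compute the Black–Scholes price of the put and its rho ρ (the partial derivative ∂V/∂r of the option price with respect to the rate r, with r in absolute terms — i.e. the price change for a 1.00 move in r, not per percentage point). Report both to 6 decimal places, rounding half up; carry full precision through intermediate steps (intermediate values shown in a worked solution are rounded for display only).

σ√T = 0.4651·√0.1211 = 0.161852
d₁ = (ln(S/K) + (r+σ²/2)T) / (σ√T) = (ln(54.02/47.81) + (0.0502+0.4651²/2)·0.1211) / 0.161852 = (0.122120 + 0.019177) / 0.161852 = 0.872999
d₂ = d₁ − σ√T = 0.872999 − 0.161852 = 0.711147
e^{−rT} = e^{−0.0502·0.1211} = 0.993939
N(−d₁) = 0.191332,  N(−d₂) = 0.238497
Put price V = K·e^{−rT}·N(−d₂) − S·N(−d₁) = 11.333410 − 10.335739 = 0.997670
ρ = −K·T·e^{−rT}·N(−d₂) = -1.372476

price = 0.997670
ρ = -1.372476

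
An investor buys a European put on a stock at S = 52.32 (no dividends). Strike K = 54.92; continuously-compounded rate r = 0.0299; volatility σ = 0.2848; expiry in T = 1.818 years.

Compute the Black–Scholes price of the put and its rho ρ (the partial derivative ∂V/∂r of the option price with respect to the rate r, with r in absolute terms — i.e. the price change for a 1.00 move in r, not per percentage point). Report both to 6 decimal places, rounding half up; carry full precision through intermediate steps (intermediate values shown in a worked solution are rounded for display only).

σ√T = 0.2848·√1.818 = 0.384005
d₁ = (ln(S/K) + (r+σ²/2)T) / (σ√T) = (ln(52.32/54.92) + (0.0299+0.2848²/2)·1.818) / 0.384005 = (-0.048499 + 0.128088) / 0.384005 = 0.207261
d₂ = d₁ − σ√T = 0.207261 − 0.384005 = -0.176744
e^{−rT} = e^{−0.0299·1.818} = 0.947093
N(−d₁) = 0.417903,  N(−d₂) = 0.570145
Put price V = K·e^{−rT}·N(−d₂) − S·N(−d₁) = 29.655729 − 21.864686 = 7.791042
ρ = −K·T·e^{−rT}·N(−d₂) = -53.914115

price = 7.791042
ρ = -53.914115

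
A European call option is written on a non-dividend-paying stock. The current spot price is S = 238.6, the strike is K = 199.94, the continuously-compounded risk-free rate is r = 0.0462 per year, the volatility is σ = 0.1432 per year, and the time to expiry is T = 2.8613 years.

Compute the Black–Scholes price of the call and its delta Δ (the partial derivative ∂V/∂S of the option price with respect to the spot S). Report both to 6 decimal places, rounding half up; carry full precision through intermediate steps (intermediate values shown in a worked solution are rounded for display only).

σ√T = 0.1432·√2.8613 = 0.242228
d₁ = (ln(S/K) + (r+σ²/2)T) / (σ√T) = (ln(238.6/199.94) + (0.0462+0.1432²/2)·2.8613) / 0.242228 = (0.176771 + 0.161529) / 0.242228 = 1.396619
d₂ = d₁ − σ√T = 1.396619 − 0.242228 = 1.154391
e^{−rT} = e^{−0.0462·2.8613} = 0.876173
N(d₁) = 0.918736,  N(d₂) = 0.875830
Call price V = S·N(d₁) − K·e^{−rT}·N(d₂) = 219.210386 − 153.429623 = 65.780763
Δ = N(d₁) = 0.918736

price = 65.780763
Δ = 0.918736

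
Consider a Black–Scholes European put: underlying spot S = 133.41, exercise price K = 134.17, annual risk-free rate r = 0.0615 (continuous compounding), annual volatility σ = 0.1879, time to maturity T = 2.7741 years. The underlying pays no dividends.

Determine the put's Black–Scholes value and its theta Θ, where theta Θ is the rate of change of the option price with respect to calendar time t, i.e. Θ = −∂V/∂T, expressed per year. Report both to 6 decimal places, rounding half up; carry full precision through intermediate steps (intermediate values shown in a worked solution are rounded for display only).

σ√T = 0.1879·√2.7741 = 0.312959
d₁ = (ln(S/K) + (r+σ²/2)T) / (σ√T) = (ln(133.41/134.17) + (0.0615+0.1879²/2)·2.7741) / 0.312959 = (-0.005681 + 0.219579) / 0.312959 = 0.683470
d₂ = d₁ − σ√T = 0.683470 − 0.312959 = 0.370511
e^{−rT} = e^{−0.0615·2.7741} = 0.843153
N(−d₁) = 0.247155,  N(−d₂) = 0.355501
Put price V = K·e^{−rT}·N(−d₂) − S·N(−d₁) = 40.216327 − 32.972933 = 7.243394
φ(d₁) = (1/√(2π))·e^{−d₁²/2} = 0.315845
Θ = −S·φ(d₁)·σ/(2√T) + r·K·e^{−rT}·N(−d₂) = −2.376829 + 2.473304 = 0.096476

price = 7.243394
Θ = 0.096476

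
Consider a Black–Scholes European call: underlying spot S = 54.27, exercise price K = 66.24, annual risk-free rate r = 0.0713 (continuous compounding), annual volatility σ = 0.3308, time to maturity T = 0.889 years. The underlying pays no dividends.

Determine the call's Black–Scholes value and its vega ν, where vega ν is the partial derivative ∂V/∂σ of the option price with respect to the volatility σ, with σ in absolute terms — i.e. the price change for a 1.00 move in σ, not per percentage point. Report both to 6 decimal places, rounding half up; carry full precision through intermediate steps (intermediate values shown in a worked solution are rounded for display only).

price = 3.932158
ν = 19.629731

σ√T = 0.3308·√0.889 = 0.311901
d₁ = (ln(S/K) + (r+σ²/2)T) / (σ√T) = (ln(54.27/66.24) + (0.0713+0.3308²/2)·0.889) / 0.311901 = (-0.199313 + 0.112027) / 0.311901 = -0.279852
d₂ = d₁ − σ√T = -0.279852 − 0.311901 = -0.591753
e^{−rT} = e^{−0.0713·0.889} = 0.938581
N(d₁) = 0.389795,  N(d₂) = 0.277008
Call price V = S·N(d₁) − K·e^{−rT}·N(d₂) = 21.154193 − 17.222035 = 3.932158
φ(d₁) = (1/√(2π))·e^{−d₁²/2} = 0.383622
ν = S·φ(d₁)·√T = 19.629731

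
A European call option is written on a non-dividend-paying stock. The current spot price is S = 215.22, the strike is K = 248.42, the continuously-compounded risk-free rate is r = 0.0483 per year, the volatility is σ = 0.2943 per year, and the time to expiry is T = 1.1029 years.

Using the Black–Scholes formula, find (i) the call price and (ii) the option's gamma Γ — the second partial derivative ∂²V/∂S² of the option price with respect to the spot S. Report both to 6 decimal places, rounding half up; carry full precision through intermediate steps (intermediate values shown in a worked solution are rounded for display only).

σ√T = 0.2943·√1.1029 = 0.309071
d₁ = (ln(S/K) + (r+σ²/2)T) / (σ√T) = (ln(215.22/248.42) + (0.0483+0.2943²/2)·1.1029) / 0.309071 = (-0.143460 + 0.101033) / 0.309071 = -0.137274
d₂ = d₁ − σ√T = -0.137274 − 0.309071 = -0.446346
e^{−rT} = e^{−0.0483·1.1029} = 0.948124
N(d₁) = 0.445407,  N(d₂) = 0.327674
Call price V = S·N(d₁) − K·e^{−rT}·N(d₂) = 95.860476 − 77.177981 = 18.682494
φ(d₁) = (1/√(2π))·e^{−d₁²/2} = 0.395201
Γ = φ(d₁) / (S·σ·√T) = 0.005941

price = 18.682494
Γ = 0.005941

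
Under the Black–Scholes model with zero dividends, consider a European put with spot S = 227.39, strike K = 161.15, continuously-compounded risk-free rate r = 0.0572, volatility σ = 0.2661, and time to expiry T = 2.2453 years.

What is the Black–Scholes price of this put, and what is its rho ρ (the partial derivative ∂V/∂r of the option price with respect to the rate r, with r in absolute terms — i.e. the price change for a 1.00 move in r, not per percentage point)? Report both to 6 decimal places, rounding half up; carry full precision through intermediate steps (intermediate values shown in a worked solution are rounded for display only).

price = 4.080625
ρ = -51.549834

σ√T = 0.2661·√2.2453 = 0.398733
d₁ = (ln(S/K) + (r+σ²/2)T) / (σ√T) = (ln(227.39/161.15) + (0.0572+0.2661²/2)·2.2453) / 0.398733 = (0.344331 + 0.207925) / 0.398733 = 1.385028
d₂ = d₁ − σ√T = 1.385028 − 0.398733 = 0.986295
e^{−rT} = e^{−0.0572·2.2453} = 0.879474
N(−d₁) = 0.083022,  N(−d₂) = 0.161994
Put price V = K·e^{−rT}·N(−d₂) − S·N(−d₁) = 22.958996 − 18.878371 = 4.080625
ρ = −K·T·e^{−rT}·N(−d₂) = -51.549834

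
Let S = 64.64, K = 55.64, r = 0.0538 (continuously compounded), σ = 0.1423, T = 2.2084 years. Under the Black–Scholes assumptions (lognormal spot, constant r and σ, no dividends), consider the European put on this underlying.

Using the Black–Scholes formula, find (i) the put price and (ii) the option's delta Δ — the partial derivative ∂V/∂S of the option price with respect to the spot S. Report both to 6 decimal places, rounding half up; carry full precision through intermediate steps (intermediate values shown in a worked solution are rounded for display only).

price = 0.576475
Δ = -0.084321

σ√T = 0.1423·√2.2084 = 0.211468
d₁ = (ln(S/K) + (r+σ²/2)T) / (σ√T) = (ln(64.64/55.64) + (0.0538+0.1423²/2)·2.2084) / 0.211468 = (0.149931 + 0.141171) / 0.211468 = 1.376581
d₂ = d₁ − σ√T = 1.376581 − 0.211468 = 1.165113
e^{−rT} = e^{−0.0538·2.2084} = 0.887975
N(−d₁) = 0.084321,  N(−d₂) = 0.121987
Put price V = K·e^{−rT}·N(−d₂) − S·N(−d₁) = 6.026979 − 5.450504 = 0.576475
Δ = −N(−d₁) = -0.084321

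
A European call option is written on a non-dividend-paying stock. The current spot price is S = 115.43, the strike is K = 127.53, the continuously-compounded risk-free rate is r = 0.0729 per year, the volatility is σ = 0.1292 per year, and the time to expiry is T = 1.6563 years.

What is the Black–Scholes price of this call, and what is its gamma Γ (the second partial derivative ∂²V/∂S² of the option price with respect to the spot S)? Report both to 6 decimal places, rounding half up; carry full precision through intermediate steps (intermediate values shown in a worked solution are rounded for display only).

σ√T = 0.1292·√1.6563 = 0.166277
d₁ = (ln(S/K) + (r+σ²/2)T) / (σ√T) = (ln(115.43/127.53) + (0.0729+0.1292²/2)·1.6563) / 0.166277 = (-0.099687 + 0.134568) / 0.166277 = 0.209776
d₂ = d₁ − σ√T = 0.209776 − 0.166277 = 0.043499
e^{−rT} = e^{−0.0729·1.6563} = 0.886261
N(d₁) = 0.583079,  N(d₂) = 0.517348
Call price V = S·N(d₁) − K·e^{−rT}·N(d₂) = 67.304786 − 58.473183 = 8.831604
φ(d₁) = (1/√(2π))·e^{−d₁²/2} = 0.390260
Γ = φ(d₁) / (S·σ·√T) = 0.020333

price = 8.831604
Γ = 0.020333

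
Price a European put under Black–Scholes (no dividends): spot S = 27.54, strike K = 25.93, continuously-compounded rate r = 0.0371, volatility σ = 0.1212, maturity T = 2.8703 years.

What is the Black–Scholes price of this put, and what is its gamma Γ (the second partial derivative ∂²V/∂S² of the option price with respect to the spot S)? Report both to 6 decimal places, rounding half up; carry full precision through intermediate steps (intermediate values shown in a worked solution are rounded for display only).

σ√T = 0.1212·√2.8703 = 0.205337
d₁ = (ln(S/K) + (r+σ²/2)T) / (σ√T) = (ln(27.54/25.93) + (0.0371+0.1212²/2)·2.8703) / 0.205337 = (0.060239 + 0.127570) / 0.205337 = 0.914638
d₂ = d₁ − σ√T = 0.914638 − 0.205337 = 0.709301
e^{−rT} = e^{−0.0371·2.8703} = 0.898986
N(−d₁) = 0.180191,  N(−d₂) = 0.239069
Put price V = K·e^{−rT}·N(−d₂) − S·N(−d₁) = 5.572860 − 4.962457 = 0.610403
φ(d₁) = (1/√(2π))·e^{−d₁²/2} = 0.262575
Γ = φ(d₁) / (S·σ·√T) = 0.046433

price = 0.610403
Γ = 0.046433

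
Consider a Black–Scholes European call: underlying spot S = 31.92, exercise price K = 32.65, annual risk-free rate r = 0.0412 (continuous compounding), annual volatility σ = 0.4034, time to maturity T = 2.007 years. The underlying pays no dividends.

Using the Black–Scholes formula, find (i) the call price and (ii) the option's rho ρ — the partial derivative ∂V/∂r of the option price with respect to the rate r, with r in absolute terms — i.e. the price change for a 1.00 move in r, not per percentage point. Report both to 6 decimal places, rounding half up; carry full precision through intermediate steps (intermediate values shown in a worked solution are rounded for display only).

σ√T = 0.4034·√2.007 = 0.571491
d₁ = (ln(S/K) + (r+σ²/2)T) / (σ√T) = (ln(31.92/32.65) + (0.0412+0.4034²/2)·2.007) / 0.571491 = (-0.022612 + 0.245990) / 0.571491 = 0.390868
d₂ = d₁ − σ√T = 0.390868 − 0.571491 = -0.180624
e^{−rT} = e^{−0.0412·2.007} = 0.920638
N(d₁) = 0.652052,  N(d₂) = 0.428332
Call price V = S·N(d₁) − K·e^{−rT}·N(d₂) = 20.813515 − 12.875144 = 7.938371
ρ = K·T·e^{−rT}·N(d₂) = 25.840414

price = 7.938371
ρ = 25.840414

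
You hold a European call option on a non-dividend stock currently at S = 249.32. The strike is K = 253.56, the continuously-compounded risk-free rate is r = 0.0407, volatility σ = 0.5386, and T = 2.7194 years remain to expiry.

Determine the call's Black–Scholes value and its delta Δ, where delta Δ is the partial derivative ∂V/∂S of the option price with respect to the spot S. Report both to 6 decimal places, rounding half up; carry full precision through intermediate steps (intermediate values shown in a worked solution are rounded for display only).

price = 93.282506
Δ = 0.708744

σ√T = 0.5386·√2.7194 = 0.888184
d₁ = (ln(S/K) + (r+σ²/2)T) / (σ√T) = (ln(249.32/253.56) + (0.0407+0.5386²/2)·2.7194) / 0.888184 = (-0.016863 + 0.505115) / 0.888184 = 0.549719
d₂ = d₁ − σ√T = 0.549719 − 0.888184 = -0.338465
e^{−rT} = e^{−0.0407·2.7194} = 0.895226
N(d₁) = 0.708744,  N(d₂) = 0.367506
Call price V = S·N(d₁) − K·e^{−rT}·N(d₂) = 176.704045 − 83.421539 = 93.282506
Δ = N(d₁) = 0.708744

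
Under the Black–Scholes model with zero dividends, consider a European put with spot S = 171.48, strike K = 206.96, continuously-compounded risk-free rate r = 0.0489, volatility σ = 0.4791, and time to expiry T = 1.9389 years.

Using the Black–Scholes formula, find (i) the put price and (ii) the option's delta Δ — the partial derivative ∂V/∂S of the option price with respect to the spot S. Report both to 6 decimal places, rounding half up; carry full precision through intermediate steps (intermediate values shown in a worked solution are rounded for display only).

price = 55.815978
Δ = -0.423172

σ√T = 0.4791·√1.9389 = 0.667120
d₁ = (ln(S/K) + (r+σ²/2)T) / (σ√T) = (ln(171.48/206.96) + (0.0489+0.4791²/2)·1.9389) / 0.667120 = (-0.188059 + 0.317337) / 0.667120 = 0.193785
d₂ = d₁ − σ√T = 0.193785 − 0.667120 = -0.473335
e^{−rT} = e^{−0.0489·1.9389} = 0.909544
N(−d₁) = 0.423172,  N(−d₂) = 0.682013
Put price V = K·e^{−rT}·N(−d₂) − S·N(−d₁) = 128.381538 − 72.565560 = 55.815978
Δ = −N(−d₁) = -0.423172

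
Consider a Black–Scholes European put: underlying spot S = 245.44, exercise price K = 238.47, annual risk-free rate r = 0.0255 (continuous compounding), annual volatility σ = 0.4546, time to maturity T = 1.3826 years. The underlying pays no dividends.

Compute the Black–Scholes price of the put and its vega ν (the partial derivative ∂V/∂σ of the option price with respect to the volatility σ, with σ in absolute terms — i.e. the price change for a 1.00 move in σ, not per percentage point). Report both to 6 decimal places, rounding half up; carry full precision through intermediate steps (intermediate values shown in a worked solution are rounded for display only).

σ√T = 0.4546·√1.3826 = 0.534537
d₁ = (ln(S/K) + (r+σ²/2)T) / (σ√T) = (ln(245.44/238.47) + (0.0255+0.4546²/2)·1.3826) / 0.534537 = (0.028809 + 0.178121) / 0.534537 = 0.387120
d₂ = d₁ − σ√T = 0.387120 − 0.534537 = -0.147416
e^{−rT} = e^{−0.0255·1.3826} = 0.965358
N(−d₁) = 0.349334,  N(−d₂) = 0.558598
Put price V = K·e^{−rT}·N(−d₂) − S·N(−d₁) = 128.594321 − 85.740421 = 42.853900
φ(d₁) = (1/√(2π))·e^{−d₁²/2} = 0.370142
ν = S·φ(d₁)·√T = 106.822199

price = 42.853900
ν = 106.822199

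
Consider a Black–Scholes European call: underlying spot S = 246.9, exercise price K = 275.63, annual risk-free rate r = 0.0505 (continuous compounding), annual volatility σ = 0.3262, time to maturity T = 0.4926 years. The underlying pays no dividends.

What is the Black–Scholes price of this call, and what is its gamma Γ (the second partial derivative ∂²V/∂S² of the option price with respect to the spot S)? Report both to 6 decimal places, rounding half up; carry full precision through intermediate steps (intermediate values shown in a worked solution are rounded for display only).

σ√T = 0.3262·√0.4926 = 0.228945
d₁ = (ln(S/K) + (r+σ²/2)T) / (σ√T) = (ln(246.9/275.63) + (0.0505+0.3262²/2)·0.4926) / 0.228945 = (-0.110076 + 0.051084) / 0.228945 = -0.257668
d₂ = d₁ − σ√T = -0.257668 − 0.228945 = -0.486613
e^{−rT} = e^{−0.0505·0.4926} = 0.975431
N(d₁) = 0.398332,  N(d₂) = 0.313266
Call price V = S·N(d₁) − K·e^{−rT}·N(d₂) = 98.348072 − 84.224136 = 14.123936
φ(d₁) = (1/√(2π))·e^{−d₁²/2} = 0.385916
Γ = φ(d₁) / (S·σ·√T) = 0.006827

price = 14.123936
Γ = 0.006827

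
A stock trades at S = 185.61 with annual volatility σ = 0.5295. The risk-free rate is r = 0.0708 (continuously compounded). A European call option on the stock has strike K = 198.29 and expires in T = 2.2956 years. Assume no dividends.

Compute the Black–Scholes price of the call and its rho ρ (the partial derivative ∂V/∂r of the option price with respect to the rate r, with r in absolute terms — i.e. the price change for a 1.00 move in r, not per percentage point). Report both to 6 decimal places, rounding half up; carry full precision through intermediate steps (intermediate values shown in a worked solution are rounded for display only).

σ√T = 0.5295·√2.2956 = 0.802258
d₁ = (ln(S/K) + (r+σ²/2)T) / (σ√T) = (ln(185.61/198.29) + (0.0708+0.5295²/2)·2.2956) / 0.802258 = (-0.066083 + 0.484337) / 0.802258 = 0.521347
d₂ = d₁ − σ√T = 0.521347 − 0.802258 = -0.280911
e^{−rT} = e^{−0.0708·2.2956} = 0.849992
N(d₁) = 0.698937,  N(d₂) = 0.389389
Call price V = S·N(d₁) − K·e^{−rT}·N(d₂) = 129.729761 − 65.629558 = 64.100203
ρ = K·T·e^{−rT}·N(d₂) = 150.659214

price = 64.100203
ρ = 150.659214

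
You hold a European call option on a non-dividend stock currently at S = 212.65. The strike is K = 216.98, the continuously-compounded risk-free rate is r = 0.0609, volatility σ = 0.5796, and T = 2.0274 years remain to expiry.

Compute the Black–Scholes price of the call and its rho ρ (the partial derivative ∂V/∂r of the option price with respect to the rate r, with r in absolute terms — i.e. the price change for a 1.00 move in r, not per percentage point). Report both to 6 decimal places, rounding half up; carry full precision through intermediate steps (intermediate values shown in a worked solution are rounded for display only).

σ√T = 0.5796·√2.0274 = 0.825274
d₁ = (ln(S/K) + (r+σ²/2)T) / (σ√T) = (ln(212.65/216.98) + (0.0609+0.5796²/2)·2.0274) / 0.825274 = (-0.020158 + 0.464007) / 0.825274 = 0.537821
d₂ = d₁ − σ√T = 0.537821 − 0.825274 = -0.287453
e^{−rT} = e^{−0.0609·2.0274} = 0.883849
N(d₁) = 0.704650,  N(d₂) = 0.386883
Call price V = S·N(d₁) − K·e^{−rT}·N(d₂) = 149.843752 − 74.195461 = 75.648291
ρ = K·T·e^{−rT}·N(d₂) = 150.423878

price = 75.648291
ρ = 150.423878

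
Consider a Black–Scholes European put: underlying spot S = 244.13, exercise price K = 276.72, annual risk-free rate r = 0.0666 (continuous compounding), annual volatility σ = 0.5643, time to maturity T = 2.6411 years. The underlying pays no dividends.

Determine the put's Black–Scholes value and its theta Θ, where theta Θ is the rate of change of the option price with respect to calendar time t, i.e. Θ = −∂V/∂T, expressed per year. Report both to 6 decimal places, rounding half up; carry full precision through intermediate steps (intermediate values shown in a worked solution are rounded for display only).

price = 78.252369
Θ = -4.668924

σ√T = 0.5643·√2.6411 = 0.917070
d₁ = (ln(S/K) + (r+σ²/2)T) / (σ√T) = (ln(244.13/276.72) + (0.0666+0.5643²/2)·2.6411) / 0.917070 = (-0.125305 + 0.596406) / 0.917070 = 0.513702
d₂ = d₁ − σ√T = 0.513702 − 0.917070 = -0.403368
e^{−rT} = e^{−0.0666·2.6411} = 0.838704
N(−d₁) = 0.303730,  N(−d₂) = 0.656661
Put price V = K·e^{−rT}·N(−d₂) − S·N(−d₁) = 152.402021 − 74.149652 = 78.252369
φ(d₁) = (1/√(2π))·e^{−d₁²/2} = 0.349629
Θ = −S·φ(d₁)·σ/(2√T) + r·K·e^{−rT}·N(−d₂) = −14.818899 + 10.149975 = -4.668924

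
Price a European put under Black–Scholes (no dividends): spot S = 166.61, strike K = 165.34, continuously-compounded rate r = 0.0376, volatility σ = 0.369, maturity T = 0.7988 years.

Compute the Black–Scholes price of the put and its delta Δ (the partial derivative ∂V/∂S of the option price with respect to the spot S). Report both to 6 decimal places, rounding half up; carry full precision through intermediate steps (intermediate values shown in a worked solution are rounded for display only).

σ√T = 0.369·√0.7988 = 0.329796
d₁ = (ln(S/K) + (r+σ²/2)T) / (σ√T) = (ln(166.61/165.34) + (0.0376+0.369²/2)·0.7988) / 0.329796 = (0.007652 + 0.084418) / 0.329796 = 0.279171
d₂ = d₁ − σ√T = 0.279171 − 0.329796 = -0.050625
e^{−rT} = e^{−0.0376·0.7988} = 0.970412
N(−d₁) = 0.390057,  N(−d₂) = 0.520188
Put price V = K·e^{−rT}·N(−d₂) − S·N(−d₁) = 83.463049 − 64.987384 = 18.475665
Δ = −N(−d₁) = -0.390057

price = 18.475665
Δ = -0.390057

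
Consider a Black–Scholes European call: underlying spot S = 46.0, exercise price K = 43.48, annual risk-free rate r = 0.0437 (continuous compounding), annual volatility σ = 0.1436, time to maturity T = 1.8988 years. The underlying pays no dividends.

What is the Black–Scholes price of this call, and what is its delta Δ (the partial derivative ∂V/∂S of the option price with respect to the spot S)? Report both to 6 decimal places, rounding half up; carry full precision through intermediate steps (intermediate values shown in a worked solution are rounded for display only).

price = 7.183595
Δ = 0.789014

σ√T = 0.1436·√1.8988 = 0.197876
d₁ = (ln(S/K) + (r+σ²/2)T) / (σ√T) = (ln(46.0/43.48) + (0.0437+0.1436²/2)·1.8988) / 0.197876 = (0.056340 + 0.102555) / 0.197876 = 0.803003
d₂ = d₁ − σ√T = 0.803003 − 0.197876 = 0.605127
e^{−rT} = e^{−0.0437·1.8988} = 0.920372
N(d₁) = 0.789014,  N(d₂) = 0.727453
Call price V = S·N(d₁) − K·e^{−rT}·N(d₂) = 36.294626 − 29.111031 = 7.183595
Δ = N(d₁) = 0.789014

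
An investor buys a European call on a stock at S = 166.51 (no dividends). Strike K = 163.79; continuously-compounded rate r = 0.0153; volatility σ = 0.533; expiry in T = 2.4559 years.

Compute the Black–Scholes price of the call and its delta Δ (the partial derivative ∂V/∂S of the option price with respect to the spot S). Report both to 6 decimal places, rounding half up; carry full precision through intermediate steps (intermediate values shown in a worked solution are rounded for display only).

σ√T = 0.533·√2.4559 = 0.835281
d₁ = (ln(S/K) + (r+σ²/2)T) / (σ√T) = (ln(166.51/163.79) + (0.0153+0.533²/2)·2.4559) / 0.835281 = (0.016470 + 0.386422) / 0.835281 = 0.482344
d₂ = d₁ − σ√T = 0.482344 − 0.835281 = -0.352937
e^{−rT} = e^{−0.0153·2.4559} = 0.963122
N(d₁) = 0.685219,  N(d₂) = 0.362068
Call price V = S·N(d₁) − K·e^{−rT}·N(d₂) = 114.095841 − 57.116104 = 56.979736
Δ = N(d₁) = 0.685219

price = 56.979736
Δ = 0.685219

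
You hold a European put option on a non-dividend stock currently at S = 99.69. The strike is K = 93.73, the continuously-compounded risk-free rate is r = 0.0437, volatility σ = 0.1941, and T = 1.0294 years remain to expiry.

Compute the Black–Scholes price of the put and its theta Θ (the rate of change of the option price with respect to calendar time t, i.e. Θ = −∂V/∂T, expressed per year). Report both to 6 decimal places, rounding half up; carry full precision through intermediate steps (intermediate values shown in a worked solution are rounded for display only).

price = 3.440332
Θ = -1.812001

σ√T = 0.1941·√1.0294 = 0.196933
d₁ = (ln(S/K) + (r+σ²/2)T) / (σ√T) = (ln(99.69/93.73) + (0.0437+0.1941²/2)·1.0294) / 0.196933 = (0.061647 + 0.064376) / 0.196933 = 0.639930
d₂ = d₁ − σ√T = 0.639930 − 0.196933 = 0.442997
e^{−rT} = e^{−0.0437·1.0294} = 0.956012
N(−d₁) = 0.261109,  N(−d₂) = 0.328884
Put price V = K·e^{−rT}·N(−d₂) − S·N(−d₁) = 29.470296 − 26.029964 = 3.440332
φ(d₁) = (1/√(2π))·e^{−d₁²/2} = 0.325077
Θ = −S·φ(d₁)·σ/(2√T) + r·K·e^{−rT}·N(−d₂) = −3.099853 + 1.287852 = -1.812001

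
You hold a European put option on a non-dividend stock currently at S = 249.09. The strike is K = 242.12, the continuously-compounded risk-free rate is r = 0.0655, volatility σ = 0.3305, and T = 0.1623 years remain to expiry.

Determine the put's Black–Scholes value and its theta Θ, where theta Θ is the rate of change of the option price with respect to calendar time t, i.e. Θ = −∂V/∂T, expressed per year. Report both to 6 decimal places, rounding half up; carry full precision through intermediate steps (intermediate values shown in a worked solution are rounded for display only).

price = 8.755107
Θ = -31.769472

σ√T = 0.3305·√0.1623 = 0.133147
d₁ = (ln(S/K) + (r+σ²/2)T) / (σ√T) = (ln(249.09/242.12) + (0.0655+0.3305²/2)·0.1623) / 0.133147 = (0.028381 + 0.019495) / 0.133147 = 0.359569
d₂ = d₁ − σ√T = 0.359569 − 0.133147 = 0.226422
e^{−rT} = e^{−0.0655·0.1623} = 0.989426
N(−d₁) = 0.359585,  N(−d₂) = 0.410436
Put price V = K·e^{−rT}·N(−d₂) − S·N(−d₁) = 98.324047 − 89.568941 = 8.755107
φ(d₁) = (1/√(2π))·e^{−d₁²/2} = 0.373969
Θ = −S·φ(d₁)·σ/(2√T) + r·K·e^{−rT}·N(−d₂) = −38.209697 + 6.440225 = -31.769472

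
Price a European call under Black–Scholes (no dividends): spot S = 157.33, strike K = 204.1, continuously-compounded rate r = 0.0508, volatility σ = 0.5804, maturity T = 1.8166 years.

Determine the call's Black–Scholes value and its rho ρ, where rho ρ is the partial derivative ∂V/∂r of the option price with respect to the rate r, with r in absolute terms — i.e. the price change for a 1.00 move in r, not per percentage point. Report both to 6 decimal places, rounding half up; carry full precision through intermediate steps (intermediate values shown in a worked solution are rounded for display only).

price = 39.002448
ρ = 92.060273

σ√T = 0.5804·√1.8166 = 0.782271
d₁ = (ln(S/K) + (r+σ²/2)T) / (σ√T) = (ln(157.33/204.1) + (0.0508+0.5804²/2)·1.8166) / 0.782271 = (-0.260265 + 0.398257) / 0.782271 = 0.176400
d₂ = d₁ − σ√T = 0.176400 − 0.782271 = -0.605871
e^{−rT} = e^{−0.0508·1.8166} = 0.911847
N(d₁) = 0.570010,  N(d₂) = 0.272300
Call price V = S·N(d₁) − K·e^{−rT}·N(d₂) = 89.679688 − 50.677239 = 39.002448
ρ = K·T·e^{−rT}·N(d₂) = 92.060273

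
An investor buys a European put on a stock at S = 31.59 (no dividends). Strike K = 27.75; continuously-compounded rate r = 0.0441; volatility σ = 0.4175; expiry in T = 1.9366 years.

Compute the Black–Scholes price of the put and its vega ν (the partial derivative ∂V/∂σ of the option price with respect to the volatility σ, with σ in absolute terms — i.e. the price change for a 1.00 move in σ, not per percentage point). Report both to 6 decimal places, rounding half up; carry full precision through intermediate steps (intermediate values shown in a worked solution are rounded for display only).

price = 3.893396
ν = 14.100282

σ√T = 0.4175·√1.9366 = 0.581000
d₁ = (ln(S/K) + (r+σ²/2)T) / (σ√T) = (ln(31.59/27.75) + (0.0441+0.4175²/2)·1.9366) / 0.581000 = (0.129605 + 0.254185) / 0.581000 = 0.660567
d₂ = d₁ − σ√T = 0.660567 − 0.581000 = 0.079566
e^{−rT} = e^{−0.0441·1.9366} = 0.918141
N(−d₁) = 0.254445,  N(−d₂) = 0.468291
Put price V = K·e^{−rT}·N(−d₂) − S·N(−d₁) = 11.931316 − 8.037920 = 3.893396
φ(d₁) = (1/√(2π))·e^{−d₁²/2} = 0.320744
ν = S·φ(d₁)·√T = 14.100282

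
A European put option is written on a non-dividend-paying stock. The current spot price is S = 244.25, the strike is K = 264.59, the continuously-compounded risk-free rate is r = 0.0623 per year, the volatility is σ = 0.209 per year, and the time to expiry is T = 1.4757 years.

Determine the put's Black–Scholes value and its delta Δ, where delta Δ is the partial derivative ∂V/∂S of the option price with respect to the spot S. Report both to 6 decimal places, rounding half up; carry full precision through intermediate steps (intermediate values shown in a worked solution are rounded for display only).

price = 23.103316
Δ = -0.430933

σ√T = 0.209·√1.4757 = 0.253890
d₁ = (ln(S/K) + (r+σ²/2)T) / (σ√T) = (ln(244.25/264.59) + (0.0623+0.209²/2)·1.4757) / 0.253890 = (-0.079989 + 0.124166) / 0.253890 = 0.174001
d₂ = d₁ − σ√T = 0.174001 − 0.253890 = -0.079889
e^{−rT} = e^{−0.0623·1.4757} = 0.912163
N(−d₁) = 0.430933,  N(−d₂) = 0.531837
Put price V = K·e^{−rT}·N(−d₂) − S·N(−d₁) = 128.358584 − 105.255268 = 23.103316
Δ = −N(−d₁) = -0.430933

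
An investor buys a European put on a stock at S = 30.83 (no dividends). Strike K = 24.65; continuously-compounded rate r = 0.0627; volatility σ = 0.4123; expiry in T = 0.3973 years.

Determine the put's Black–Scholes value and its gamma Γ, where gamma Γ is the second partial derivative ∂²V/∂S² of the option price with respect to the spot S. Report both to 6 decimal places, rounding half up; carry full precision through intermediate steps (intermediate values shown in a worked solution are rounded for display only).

σ√T = 0.4123·√0.3973 = 0.259880
d₁ = (ln(S/K) + (r+σ²/2)T) / (σ√T) = (ln(30.83/24.65) + (0.0627+0.4123²/2)·0.3973) / 0.259880 = (0.223711 + 0.058679) / 0.259880 = 1.086621
d₂ = d₁ − σ√T = 1.086621 − 0.259880 = 0.826741
e^{−rT} = e^{−0.0627·0.3973} = 0.975397
N(−d₁) = 0.138602,  N(−d₂) = 0.204192
Put price V = K·e^{−rT}·N(−d₂) − S·N(−d₁) = 4.909498 − 4.273107 = 0.636390
φ(d₁) = (1/√(2π))·e^{−d₁²/2} = 0.221062
Γ = φ(d₁) / (S·σ·√T) = 0.027591

price = 0.636390
Γ = 0.027591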